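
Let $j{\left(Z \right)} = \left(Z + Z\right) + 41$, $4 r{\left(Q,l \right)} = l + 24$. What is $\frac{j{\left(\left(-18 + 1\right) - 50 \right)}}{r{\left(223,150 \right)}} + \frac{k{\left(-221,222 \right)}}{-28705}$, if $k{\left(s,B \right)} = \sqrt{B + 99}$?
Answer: $- \frac{62}{29} - \frac{\sqrt{321}}{28705} \approx -2.1386$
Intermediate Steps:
$k{\left(s,B \right)} = \sqrt{99 + B}$
$r{\left(Q,l \right)} = 6 + \frac{l}{4}$ ($r{\left(Q,l \right)} = \frac{l + 24}{4} = \frac{24 + l}{4} = 6 + \frac{l}{4}$)
$j{\left(Z \right)} = 41 + 2 Z$ ($j{\left(Z \right)} = 2 Z + 41 = 41 + 2 Z$)
$\frac{j{\left(\left(-18 + 1\right) - 50 \right)}}{r{\left(223,150 \right)}} + \frac{k{\left(-221,222 \right)}}{-28705} = \frac{41 + 2 \left(\left(-18 + 1\right) - 50\right)}{6 + \frac{1}{4} \cdot 150} + \frac{\sqrt{99 + 222}}{-28705} = \frac{41 + 2 \left(-17 - 50\right)}{6 + \frac{75}{2}} + \sqrt{321} \left(- \frac{1}{28705}\right) = \frac{41 + 2 \left(-67\right)}{\frac{87}{2}} - \frac{\sqrt{321}}{28705} = \left(41 - 134\right) \frac{2}{87} - \frac{\sqrt{321}}{28705} = \left(-93\right) \frac{2}{87} - \frac{\sqrt{321}}{28705} = - \frac{62}{29} - \frac{\sqrt{321}}{28705}$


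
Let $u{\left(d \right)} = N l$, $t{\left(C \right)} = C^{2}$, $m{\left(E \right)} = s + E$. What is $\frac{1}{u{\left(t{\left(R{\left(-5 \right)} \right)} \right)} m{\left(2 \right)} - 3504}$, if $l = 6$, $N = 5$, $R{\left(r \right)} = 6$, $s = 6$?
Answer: $- \frac{1}{3264} \approx -0.00030637$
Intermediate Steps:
$m{\left(E \right)} = 6 + E$
$u{\left(d \right)} = 30$ ($u{\left(d \right)} = 5 \cdot 6 = 30$)
$\frac{1}{u{\left(t{\left(R{\left(-5 \right)} \right)} \right)} m{\left(2 \right)} - 3504} = \frac{1}{30 \left(6 + 2\right) - 3504} = \frac{1}{30 \cdot 8 - 3504} = \frac{1}{240 - 3504} = \frac{1}{-3264} = - \frac{1}{3264}$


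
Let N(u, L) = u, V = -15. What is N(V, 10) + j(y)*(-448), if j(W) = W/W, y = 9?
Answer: -463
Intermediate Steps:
j(W) = 1
N(V, 10) + j(y)*(-448) = -15 + 1*(-448) = -15 - 448 = -463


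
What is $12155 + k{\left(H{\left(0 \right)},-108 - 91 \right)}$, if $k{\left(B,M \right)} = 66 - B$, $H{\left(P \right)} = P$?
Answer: $12221$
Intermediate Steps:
$12155 + k{\left(H{\left(0 \right)},-108 - 91 \right)} = 12155 + \left(66 - 0\right) = 12155 + \left(66 + 0\right) = 12155 + 66 = 12221$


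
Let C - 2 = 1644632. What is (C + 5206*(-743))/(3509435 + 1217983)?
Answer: -1111712/2363709 ≈ -0.47033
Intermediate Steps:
C = 1644634 (C = 2 + 1644632 = 1644634)
(C + 5206*(-743))/(3509435 + 1217983) = (1644634 + 5206*(-743))/(3509435 + 1217983) = (1644634 - 3868058)/4727418 = -2223424*1/4727418 = -1111712/2363709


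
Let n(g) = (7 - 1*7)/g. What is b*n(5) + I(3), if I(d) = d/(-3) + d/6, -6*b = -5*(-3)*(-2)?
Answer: -½ ≈ -0.50000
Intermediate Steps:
b = 5 (b = -(-5*(-3))*(-2)/6 = -5*(-2)/2 = -⅙*(-30) = 5)
I(d) = -d/6 (I(d) = d*(-⅓) + d*(⅙) = -d/3 + d/6 = -d/6)
n(g) = 0 (n(g) = (7 - 7)/g = 0/g = 0)
b*n(5) + I(3) = 5*0 - ⅙*3 = 0 - ½ = -½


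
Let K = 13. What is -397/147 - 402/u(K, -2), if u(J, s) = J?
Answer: -64255/1911 ≈ -33.624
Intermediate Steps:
-397/147 - 402/u(K, -2) = -397/147 - 402/13 = -64255/1911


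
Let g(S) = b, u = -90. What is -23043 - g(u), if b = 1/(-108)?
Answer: -2488643/108 ≈ -23043.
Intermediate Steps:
b = -1/108 ≈ -0.0092593
g(S) = -1/108
-23043 - g(u) = -23043 - 1*(-1/108) = -23043 + 1/108 = -2488643/108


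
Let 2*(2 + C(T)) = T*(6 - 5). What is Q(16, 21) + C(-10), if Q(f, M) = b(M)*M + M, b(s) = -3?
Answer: -49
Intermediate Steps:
C(T) = -2 + T/2 (C(T) = -2 + (T*(6 - 5))/2 = -2 + (T*1)/2 = -2 + T/2)
Q(f, M) = -2*M (Q(f, M) = -3*M + M = -2*M)
Q(16, 21) + C(-10) = -2*21 + (-2 + (½)*(-10)) = -42 + (-2 - 5) = -42 - 7 = -49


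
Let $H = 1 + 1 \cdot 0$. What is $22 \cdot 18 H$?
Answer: $396$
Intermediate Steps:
$H = 1$ ($H = 1 + 0 = 1$)
$22 \cdot 18 H = 22 \cdot 18 \cdot 1 = 396 \cdot 1 = 396$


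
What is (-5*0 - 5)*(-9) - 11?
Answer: 34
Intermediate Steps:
(-5*0 - 5)*(-9) - 11 = (0 - 5)*(-9) - 11 = -5*(-9) - 11 = 45 - 11 = 34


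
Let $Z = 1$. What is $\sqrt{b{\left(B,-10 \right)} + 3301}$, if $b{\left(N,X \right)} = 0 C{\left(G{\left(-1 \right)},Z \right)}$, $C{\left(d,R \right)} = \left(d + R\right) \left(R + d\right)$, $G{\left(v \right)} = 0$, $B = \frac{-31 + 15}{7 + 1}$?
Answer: $\sqrt{3301} \approx 57.454$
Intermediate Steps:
$B = -2$ ($B = - \frac{16}{8} = \left(-16\right) \frac{1}{8} = -2$)
$C{\left(d,R \right)} = \left(R + d\right)^{2}$ ($C{\left(d,R \right)} = \left(R + d\right) \left(R + d\right) = \left(R + d\right)^{2}$)
$b{\left(N,X \right)} = 0$ ($b{\left(N,X \right)} = 0 \left(1 + 0\right)^{2} = 0 \cdot 1^{2} = 0 \cdot 1 = 0$)
$\sqrt{b{\left(B,-10 \right)} + 3301} = \sqrt{0 + 3301} = \sqrt{3301}$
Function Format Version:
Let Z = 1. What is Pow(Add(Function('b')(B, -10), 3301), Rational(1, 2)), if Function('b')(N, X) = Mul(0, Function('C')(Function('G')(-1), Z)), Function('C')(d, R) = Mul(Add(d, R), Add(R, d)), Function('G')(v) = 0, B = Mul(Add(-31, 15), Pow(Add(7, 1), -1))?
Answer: Pow(3301, Rational(1, 2)) ≈ 57.454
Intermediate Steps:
B = -2 (B = Mul(-16, Pow(8, -1)) = Mul(-16, Rational(1, 8)) = -2)
Function('C')(d, R) = Pow(Add(R, d), 2) (Function('C')(d, R) = Mul(Add(R, d), Add(R, d)) = Pow(Add(R, d), 2))
Function('b')(N, X) = 0 (Function('b')(N, X) = Mul(0, Pow(Add(1, 0), 2)) = Mul(0, Pow(1, 2)) = Mul(0, 1) = 0)
Pow(Add(Function('b')(B, -10), 3301), Rational(1, 2)) = Pow(Add(0, 3301), Rational(1, 2)) = Pow(3301, Rational(1, 2))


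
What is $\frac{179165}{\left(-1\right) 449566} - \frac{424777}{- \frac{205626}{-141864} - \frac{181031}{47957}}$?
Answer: $\frac{216534181596363024051}{1185398822674222} \approx 1.8267 \cdot 10^{5}$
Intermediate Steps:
$\frac{179165}{\left(-1\right) 449566} - \frac{424777}{- \frac{205626}{-141864} - \frac{181031}{47957}} = \frac{179165}{-449566} - \frac{424777}{\left(-205626\right) \left(- \frac{1}{141864}\right) - \frac{181031}{47957}} = 179165 \left(- \frac{1}{449566}\right) - \frac{424777}{\frac{34271}{23644} - \frac{181031}{47957}} = - \frac{179165}{449566} - \frac{424777}{- \frac{2636762617}{1133895308}} = - \frac{179165}{449566} - - \frac{481652647246316}{2636762617} = - \frac{179165}{449566} + \frac{481652647246316}{2636762617} = \frac{216534181596363024051}{1185398822674222}$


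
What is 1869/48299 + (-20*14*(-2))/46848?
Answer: 7162897/141419472 ≈ 0.050650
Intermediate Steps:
1869/48299 + (-20*14*(-2))/46848 = 1869*(1/48299) - 280*(-2)*(1/46848) = 1869/48299 + 560*(1/46848) = 1869/48299 + 35/2928 = 7162897/141419472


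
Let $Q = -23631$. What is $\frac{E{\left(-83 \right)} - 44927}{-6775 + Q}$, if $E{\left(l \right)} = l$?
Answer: $\frac{22505}{15203} \approx 1.4803$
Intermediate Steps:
$\frac{E{\left(-83 \right)} - 44927}{-6775 + Q} = \frac{-83 - 44927}{-6775 - 23631} = - \frac{45010}{-30406} = \left(-45010\right) \left(- \frac{1}{30406}\right) = \frac{22505}{15203}$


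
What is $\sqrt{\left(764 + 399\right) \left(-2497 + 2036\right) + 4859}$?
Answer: $2 i \sqrt{132821} \approx 728.89 i$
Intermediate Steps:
$\sqrt{\left(764 + 399\right) \left(-2497 + 2036\right) + 4859} = \sqrt{1163 \left(-461\right) + 4859} = \sqrt{-536143 + 4859} = \sqrt{-531284} = 2 i \sqrt{132821}$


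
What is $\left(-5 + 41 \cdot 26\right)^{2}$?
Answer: $1125721$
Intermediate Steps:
$\left(-5 + 41 \cdot 26\right)^{2} = \left(-5 + 1066\right)^{2} = 1061^{2} = 1125721$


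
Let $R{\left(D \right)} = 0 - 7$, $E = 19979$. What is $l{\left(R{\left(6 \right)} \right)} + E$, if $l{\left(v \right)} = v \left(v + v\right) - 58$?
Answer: $20019$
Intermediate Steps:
$R{\left(D \right)} = -7$ ($R{\left(D \right)} = 0 - 7 = -7$)
$l{\left(v \right)} = -58 + 2 v^{2}$ ($l{\left(v \right)} = v 2 v - 58 = 2 v^{2} - 58 = -58 + 2 v^{2}$)
$l{\left(R{\left(6 \right)} \right)} + E = \left(-58 + 2 \left(-7\right)^{2}\right) + 19979 = \left(-58 + 2 \cdot 49\right) + 19979 = \left(-58 + 98\right) + 19979 = 40 + 19979 = 20019$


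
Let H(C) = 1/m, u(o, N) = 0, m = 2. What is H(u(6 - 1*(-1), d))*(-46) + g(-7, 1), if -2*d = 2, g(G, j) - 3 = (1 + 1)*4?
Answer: -12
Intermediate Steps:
g(G, j) = 11 (g(G, j) = 3 + (1 + 1)*4 = 3 + 2*4 = 3 + 8 = 11)
d = -1 (d = -½*2 = -1)
H(C) = ½ (H(C) = 1/2 = ½)
H(u(6 - 1*(-1), d))*(-46) + g(-7, 1) = (½)*(-46) + 11 = -23 + 11 = -12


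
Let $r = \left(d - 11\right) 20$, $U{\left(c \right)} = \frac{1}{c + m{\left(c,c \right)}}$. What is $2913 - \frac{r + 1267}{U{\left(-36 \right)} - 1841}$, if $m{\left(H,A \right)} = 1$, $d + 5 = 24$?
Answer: $\frac{187752013}{64436} \approx 2913.8$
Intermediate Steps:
$d = 19$ ($d = -5 + 24 = 19$)
$U{\left(c \right)} = \frac{1}{1 + c}$ ($U{\left(c \right)} = \frac{1}{c + 1} = \frac{1}{1 + c}$)
$r = 160$ ($r = \left(19 - 11\right) 20 = 8 \cdot 20 = 160$)
$2913 - \frac{r + 1267}{U{\left(-36 \right)} - 1841} = 2913 - \frac{160 + 1267}{\frac{1}{1 - 36} - 1841} = 2913 - \frac{1427}{\frac{1}{-35} - 1841} = 2913 - \frac{1427}{- \frac{1}{35} - 1841} = 2913 - \frac{1427}{- \frac{64436}{35}} = 2913 - 1427 \left(- \frac{35}{64436}\right) = 2913 - - \frac{49945}{64436} = 2913 + \frac{49945}{64436} = \frac{187752013}{64436}$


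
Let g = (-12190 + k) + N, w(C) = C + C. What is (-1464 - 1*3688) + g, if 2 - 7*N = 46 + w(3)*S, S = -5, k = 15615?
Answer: -1729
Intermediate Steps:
w(C) = 2*C
N = -2 (N = 2/7 - (46 + (2*3)*(-5))/7 = 2/7 - (46 + 6*(-5))/7 = 2/7 - (46 - 30)/7 = 2/7 - ⅐*16 = 2/7 - 16/7 = -2)
g = 3423 (g = (-12190 + 15615) - 2 = 3425 - 2 = 3423)
(-1464 - 1*3688) + g = (-1464 - 1*3688) + 3423 = (-1464 - 3688) + 3423 = -5152 + 3423 = -1729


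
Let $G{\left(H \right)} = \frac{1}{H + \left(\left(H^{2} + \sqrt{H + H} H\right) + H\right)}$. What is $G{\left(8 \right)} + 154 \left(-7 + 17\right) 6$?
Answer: $\frac{1034881}{112} \approx 9240.0$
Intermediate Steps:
$G{\left(H \right)} = \frac{1}{H^{2} + 2 H + \sqrt{2} H^{\frac{3}{2}}}$ ($G{\left(H \right)} = \frac{1}{H + \left(\left(H^{2} + \sqrt{2 H} H\right) + H\right)} = \frac{1}{H + \left(\left(H^{2} + \sqrt{2} \sqrt{H} H\right) + H\right)} = \frac{1}{H + \left(\left(H^{2} + \sqrt{2} H^{\frac{3}{2}}\right) + H\right)} = \frac{1}{H + \left(H + H^{2} + \sqrt{2} H^{\frac{3}{2}}\right)} = \frac{1}{H^{2} + 2 H + \sqrt{2} H^{\frac{3}{2}}}$)
$G{\left(8 \right)} + 154 \left(-7 + 17\right) 6 = \frac{1}{8^{2} + 2 \cdot 8 + \sqrt{2} \cdot 8^{\frac{3}{2}}} + 154 \left(-7 + 17\right) 6 = \frac{1}{64 + 16 + \sqrt{2} \cdot 16 \sqrt{2}} + 154 \cdot 10 \cdot 6 = \frac{1}{64 + 16 + 32} + 154 \cdot 60 = \frac{1}{112} + 9240 = \frac{1034881}{112}$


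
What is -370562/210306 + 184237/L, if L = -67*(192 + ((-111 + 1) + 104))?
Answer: -7227348361/436805562 ≈ -16.546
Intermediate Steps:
L = -12462 (L = -67*(192 + (-110 + 104)) = -67*(192 - 6) = -67*186 = -12462)
-370562/210306 + 184237/L = -370562/210306 + 184237/(-12462) = -370562*1/210306 + 184237*(-1/12462) = -185281/105153 - 184237/12462 = -7227348361/436805562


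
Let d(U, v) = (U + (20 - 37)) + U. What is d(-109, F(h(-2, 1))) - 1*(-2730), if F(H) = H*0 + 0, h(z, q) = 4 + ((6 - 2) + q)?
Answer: 2495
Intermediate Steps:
h(z, q) = 8 + q (h(z, q) = 4 + (4 + q) = 8 + q)
F(H) = 0 (F(H) = 0 + 0 = 0)
d(U, v) = -17 + 2*U (d(U, v) = (U - 17) + U = (-17 + U) + U = -17 + 2*U)
d(-109, F(h(-2, 1))) - 1*(-2730) = (-17 + 2*(-109)) - 1*(-2730) = (-17 - 218) + 2730 = -235 + 2730 = 2495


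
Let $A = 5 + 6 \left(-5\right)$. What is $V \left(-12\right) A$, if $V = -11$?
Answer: $-3300$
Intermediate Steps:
$A = -25$ ($A = 5 - 30 = -25$)
$V \left(-12\right) A = \left(-11\right) \left(-12\right) \left(-25\right) = 132 \left(-25\right) = -3300$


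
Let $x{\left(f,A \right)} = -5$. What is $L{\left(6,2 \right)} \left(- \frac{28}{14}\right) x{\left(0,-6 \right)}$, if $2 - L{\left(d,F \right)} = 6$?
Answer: $-40$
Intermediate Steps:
$L{\left(d,F \right)} = -4$ ($L{\left(d,F \right)} = 2 - 6 = -4$)
$L{\left(6,2 \right)} \left(- \frac{28}{14}\right) x{\left(0,-6 \right)} = - 4 \left(- \frac{28}{14}\right) \left(-5\right) = - 4 \left(\left(-28\right) \frac{1}{14}\right) \left(-5\right) = \left(-4\right) \left(-2\right) \left(-5\right) = 8 \left(-5\right) = -40$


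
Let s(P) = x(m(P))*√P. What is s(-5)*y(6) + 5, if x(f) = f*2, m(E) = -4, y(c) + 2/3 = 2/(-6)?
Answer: 5 + 8*I*√5 ≈ 5.0 + 17.889*I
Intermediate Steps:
y(c) = -1 (y(c) = -⅔ + 2/(-6) = -⅔ + 2*(-⅙) = -⅔ - ⅓ = -1)
x(f) = 2*f
s(P) = -8*√P (s(P) = (2*(-4))*√P = -8*√P)
s(-5)*y(6) + 5 = -8*I*√5*(-1) + 5 = 8*I*√5 + 5 = 5 + 8*I*√5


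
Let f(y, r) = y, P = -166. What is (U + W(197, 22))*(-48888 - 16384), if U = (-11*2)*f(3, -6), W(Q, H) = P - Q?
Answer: 28001688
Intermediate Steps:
W(Q, H) = -166 - Q
U = -66 (U = -11*2*3 = -22*3 = -66)
(U + W(197, 22))*(-48888 - 16384) = (-66 + (-166 - 1*197))*(-48888 - 16384) = (-66 + (-166 - 197))*(-65272) = (-66 - 363)*(-65272) = -429*(-65272) = 28001688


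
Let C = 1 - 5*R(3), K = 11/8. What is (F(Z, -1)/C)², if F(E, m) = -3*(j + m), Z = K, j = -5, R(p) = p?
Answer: 81/49 ≈ 1.6531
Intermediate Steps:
K = 11/8 (K = 11*(⅛) = 11/8 ≈ 1.3750)
Z = 11/8 ≈ 1.3750
C = -14 (C = 1 - 5*3 = 1 - 15 = -14)
F(E, m) = 15 - 3*m (F(E, m) = -3*(-5 + m) = 15 - 3*m)
(F(Z, -1)/C)² = ((15 - 3*(-1))/(-14))² = ((15 + 3)*(-1/14))² = (18*(-1/14))² = (-9/7)² = 81/49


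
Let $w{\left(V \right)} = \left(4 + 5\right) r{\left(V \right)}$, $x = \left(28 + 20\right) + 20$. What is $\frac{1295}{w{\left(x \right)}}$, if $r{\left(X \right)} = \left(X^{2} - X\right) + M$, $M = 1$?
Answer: $\frac{185}{5859} \approx 0.031575$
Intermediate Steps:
$x = 68$ ($x = 48 + 20 = 68$)
$r{\left(X \right)} = 1 + X^{2} - X$ ($r{\left(X \right)} = \left(X^{2} - X\right) + 1 = 1 + X^{2} - X$)
$w{\left(V \right)} = 9 - 9 V + 9 V^{2}$ ($w{\left(V \right)} = \left(4 + 5\right) \left(1 + V^{2} - V\right) = 9 \left(1 + V^{2} - V\right) = 9 - 9 V + 9 V^{2}$)
$\frac{1295}{w{\left(x \right)}} = \frac{1295}{9 - 612 + 9 \cdot 68^{2}} = \frac{1295}{9 - 612 + 9 \cdot 4624} = \frac{1295}{9 - 612 + 41616} = \frac{1295}{41013} = 1295 \cdot \frac{1}{41013} = \frac{185}{5859}$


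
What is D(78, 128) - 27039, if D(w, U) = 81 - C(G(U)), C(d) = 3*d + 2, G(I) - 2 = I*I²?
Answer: -6318422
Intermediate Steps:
G(I) = 2 + I³ (G(I) = 2 + I*I² = 2 + I³)
C(d) = 2 + 3*d
D(w, U) = 73 - 3*U³ (D(w, U) = 81 - (2 + 3*(2 + U³)) = 81 - (2 + (6 + 3*U³)) = 81 - (8 + 3*U³) = 81 + (-8 - 3*U³) = 73 - 3*U³)
D(78, 128) - 27039 = (73 - 3*128³) - 27039 = (73 - 3*2097152) - 27039 = (73 - 6291456) - 27039 = -6291383 - 27039 = -6318422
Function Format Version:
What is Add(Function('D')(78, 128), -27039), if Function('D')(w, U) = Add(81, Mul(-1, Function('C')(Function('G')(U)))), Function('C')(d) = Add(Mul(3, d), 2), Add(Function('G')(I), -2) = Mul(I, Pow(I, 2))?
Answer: -6318422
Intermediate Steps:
Function('G')(I) = Add(2, Pow(I, 3)) (Function('G')(I) = Add(2, Mul(I, Pow(I, 2))) = Add(2, Pow(I, 3)))
Function('C')(d) = Add(2, Mul(3, d))
Function('D')(w, U) = Add(73, Mul(-3, Pow(U, 3))) (Function('D')(w, U) = Add(81, Mul(-1, Add(2, Mul(3, Add(2, Pow(U, 3)))))) = Add(81, Mul(-1, Add(2, Add(6, Mul(3, Pow(U, 3)))))) = Add(81, Mul(-1, Add(8, Mul(3, Pow(U, 3))))) = Add(81, Add(-8, Mul(-3, Pow(U, 3)))) = Add(73, Mul(-3, Pow(U, 3))))
Add(Function('D')(78, 128), -27039) = Add(Add(73, Mul(-3, Pow(128, 3))), -27039) = Add(Add(73, Mul(-3, 2097152)), -27039) = Add(Add(73, -6291456), -27039) = Add(-6291383, -27039) = -6318422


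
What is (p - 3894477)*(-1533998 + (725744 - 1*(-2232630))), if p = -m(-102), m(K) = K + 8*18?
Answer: -5547259395144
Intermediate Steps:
m(K) = 144 + K (m(K) = K + 144 = 144 + K)
p = -42 (p = -(144 - 102) = -1*42 = -42)
(p - 3894477)*(-1533998 + (725744 - 1*(-2232630))) = (-42 - 3894477)*(-1533998 + (725744 - 1*(-2232630))) = -3894519*(-1533998 + (725744 + 2232630)) = -3894519*(-1533998 + 2958374) = -3894519*1424376 = -5547259395144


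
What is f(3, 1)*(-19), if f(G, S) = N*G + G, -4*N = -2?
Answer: -171/2 ≈ -85.500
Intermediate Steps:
N = ½ (N = -¼*(-2) = ½ ≈ 0.50000)
f(G, S) = 3*G/2 (f(G, S) = G/2 + G = 3*G/2)
f(3, 1)*(-19) = ((3/2)*3)*(-19) = (9/2)*(-19) = -171/2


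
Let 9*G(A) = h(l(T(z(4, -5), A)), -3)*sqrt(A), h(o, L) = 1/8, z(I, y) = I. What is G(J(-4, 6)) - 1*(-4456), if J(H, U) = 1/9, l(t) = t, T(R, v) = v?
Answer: 962497/216 ≈ 4456.0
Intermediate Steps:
h(o, L) = 1/8
J(H, U) = 1/9
G(A) = sqrt(A)/72 (G(A) = (sqrt(A)/8)/9 = sqrt(A)/72)
G(J(-4, 6)) - 1*(-4456) = sqrt(1/9)/72 - 1*(-4456) = (1/72)*(1/3) + 4456 = 1/216 + 4456 = 962497/216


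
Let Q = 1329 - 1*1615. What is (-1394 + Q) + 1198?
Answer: -482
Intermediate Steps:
Q = -286 (Q = 1329 - 1615 = -286)
(-1394 + Q) + 1198 = (-1394 - 286) + 1198 = -1680 + 1198 = -482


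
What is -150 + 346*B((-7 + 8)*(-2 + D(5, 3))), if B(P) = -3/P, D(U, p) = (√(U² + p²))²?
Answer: -2919/16 ≈ -182.44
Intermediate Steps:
D(U, p) = U² + p²
-150 + 346*B((-7 + 8)*(-2 + D(5, 3))) = -150 + 346*(-3*1/((-7 + 8)*(-2 + (5² + 3²)))) = -150 + 346*(-3/(-2 + (25 + 9))) = -150 + 346*(-3/(-2 + 34)) = -150 + 346*(-3/(1*32)) = -150 + 346*(-3/32) = -150 - 519/16 = -2919/16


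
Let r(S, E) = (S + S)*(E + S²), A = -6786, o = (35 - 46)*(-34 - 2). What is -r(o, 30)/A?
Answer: 6901224/377 ≈ 18306.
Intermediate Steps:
o = 396 (o = -11*(-36) = 396)
r(S, E) = 2*S*(E + S²) (r(S, E) = (2*S)*(E + S²) = 2*S*(E + S²))
-r(o, 30)/A = -2*396*(30 + 396²)/(-6786) = -2*396*(30 + 156816)*(-1)/6786 = -2*396*156846*(-1)/6786 = -124222032*(-1)/6786 = -1*(-6901224/377) = 6901224/377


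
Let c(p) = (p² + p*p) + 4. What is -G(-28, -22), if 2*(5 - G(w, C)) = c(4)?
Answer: 13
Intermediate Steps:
c(p) = 4 + 2*p² (c(p) = (p² + p²) + 4 = 2*p² + 4 = 4 + 2*p²)
G(w, C) = -13 (G(w, C) = 5 - (4 + 2*4²)/2 = 5 - (4 + 2*16)/2 = 5 - (4 + 32)/2 = 5 - ½*36 = 5 - 18 = -13)
-G(-28, -22) = -1*(-13) = 13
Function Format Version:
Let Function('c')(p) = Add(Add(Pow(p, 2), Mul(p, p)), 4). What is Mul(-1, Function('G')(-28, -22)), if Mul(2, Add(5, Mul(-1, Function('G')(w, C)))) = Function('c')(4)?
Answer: 13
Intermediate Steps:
Function('c')(p) = Add(4, Mul(2, Pow(p, 2))) (Function('c')(p) = Add(Add(Pow(p, 2), Pow(p, 2)), 4) = Add(Mul(2, Pow(p, 2)), 4) = Add(4, Mul(2, Pow(p, 2))))
Function('G')(w, C) = -13 (Function('G')(w, C) = Add(5, Mul(Rational(-1, 2), Add(4, Mul(2, Pow(4, 2))))) = Add(5, Mul(Rational(-1, 2), Add(4, Mul(2, 16)))) = Add(5, Mul(Rational(-1, 2), Add(4, 32))) = Add(5, Mul(Rational(-1, 2), 36)) = Add(5, -18) = -13)
Mul(-1, Function('G')(-28, -22)) = Mul(-1, -13) = 13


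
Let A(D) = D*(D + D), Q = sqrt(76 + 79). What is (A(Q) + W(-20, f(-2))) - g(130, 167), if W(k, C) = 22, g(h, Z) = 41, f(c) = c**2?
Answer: 291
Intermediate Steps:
Q = sqrt(155) ≈ 12.450
A(D) = 2*D**2 (A(D) = D*(2*D) = 2*D**2)
(A(Q) + W(-20, f(-2))) - g(130, 167) = (2*(sqrt(155))**2 + 22) - 1*41 = (2*155 + 22) - 41 = (310 + 22) - 41 = 332 - 41 = 291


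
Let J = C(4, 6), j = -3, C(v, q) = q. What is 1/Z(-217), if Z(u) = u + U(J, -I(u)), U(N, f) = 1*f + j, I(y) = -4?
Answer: -1/216 ≈ -0.0046296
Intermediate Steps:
J = 6
U(N, f) = -3 + f (U(N, f) = 1*f - 3 = f - 3 = -3 + f)
Z(u) = 1 + u (Z(u) = u + (-3 - 1*(-4)) = u + (-3 + 4) = u + 1 = 1 + u)
1/Z(-217) = 1/(1 - 217) = 1/(-216) = -1/216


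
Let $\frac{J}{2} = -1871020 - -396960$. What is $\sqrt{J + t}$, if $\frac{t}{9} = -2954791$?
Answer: $i \sqrt{29541239} \approx 5435.2 i$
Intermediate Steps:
$t = -26593119$ ($t = 9 \left(-2954791\right) = -26593119$)
$J = -2948120$ ($J = 2 \left(-1871020 - -396960\right) = 2 \left(-1871020 + 396960\right) = 2 \left(-1474060\right) = -2948120$)
$\sqrt{J + t} = \sqrt{-2948120 - 26593119} = \sqrt{-29541239} = i \sqrt{29541239}$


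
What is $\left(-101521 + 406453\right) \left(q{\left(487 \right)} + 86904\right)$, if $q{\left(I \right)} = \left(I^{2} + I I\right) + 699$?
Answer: $171353793012$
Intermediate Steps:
$q{\left(I \right)} = 699 + 2 I^{2}$ ($q{\left(I \right)} = \left(I^{2} + I^{2}\right) + 699 = 2 I^{2} + 699 = 699 + 2 I^{2}$)
$\left(-101521 + 406453\right) \left(q{\left(487 \right)} + 86904\right) = \left(-101521 + 406453\right) \left(\left(699 + 2 \cdot 487^{2}\right) + 86904\right) = 304932 \left(\left(699 + 2 \cdot 237169\right) + 86904\right) = 304932 \left(\left(699 + 474338\right) + 86904\right) = 304932 \left(475037 + 86904\right) = 304932 \cdot 561941 = 171353793012$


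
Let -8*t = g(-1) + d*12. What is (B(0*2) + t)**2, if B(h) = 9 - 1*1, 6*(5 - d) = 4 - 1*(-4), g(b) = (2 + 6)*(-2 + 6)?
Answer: 9/4 ≈ 2.2500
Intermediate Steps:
g(b) = 32 (g(b) = 8*4 = 32)
d = 11/3 (d = 5 - (4 - 1*(-4))/6 = 5 - (4 + 4)/6 = 5 - 1/6*8 = 5 - 4/3 = 11/3 ≈ 3.6667)
t = -19/2 (t = -(32 + (11/3)*12)/8 = -(32 + 44)/8 = -1/8*76 = -19/2 ≈ -9.5000)
B(h) = 8 (B(h) = 9 - 1 = 8)
(B(0*2) + t)**2 = (8 - 19/2)**2 = (-3/2)**2 = 9/4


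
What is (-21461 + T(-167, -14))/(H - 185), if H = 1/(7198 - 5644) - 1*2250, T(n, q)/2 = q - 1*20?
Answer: 33456066/3783989 ≈ 8.8415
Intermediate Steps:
T(n, q) = -40 + 2*q (T(n, q) = 2*(q - 1*20) = 2*(q - 20) = 2*(-20 + q) = -40 + 2*q)
H = -3496499/1554 (H = 1/1554 - 2250 = -3496499/1554 ≈ -2250.0)
(-21461 + T(-167, -14))/(H - 185) = (-21461 + (-40 + 2*(-14)))/(-3496499/1554 - 185) = (-21461 + (-40 - 28))/(-3783989/1554) = (-21461 - 68)*(-1554/3783989) = -21529*(-1554/3783989) = 33456066/3783989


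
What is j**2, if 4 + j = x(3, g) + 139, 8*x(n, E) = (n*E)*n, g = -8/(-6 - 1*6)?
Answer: 294849/16 ≈ 18428.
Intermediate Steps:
g = 2/3 (g = -8/(-6 - 6) = -8/(-12) = -8*(-1/12) = 2/3 ≈ 0.66667)
x(n, E) = E*n**2/8 (x(n, E) = ((n*E)*n)/8 = ((E*n)*n)/8 = (E*n**2)/8 = E*n**2/8)
j = 543/4 (j = -4 + ((1/8)*(2/3)*3**2 + 139) = -4 + ((1/8)*(2/3)*9 + 139) = -4 + (3/4 + 139) = -4 + 559/4 = 543/4 ≈ 135.75)
j**2 = (543/4)**2 = 294849/16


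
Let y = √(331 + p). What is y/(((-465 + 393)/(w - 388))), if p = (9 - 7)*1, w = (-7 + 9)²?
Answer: 16*√37 ≈ 97.324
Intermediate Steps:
w = 4 (w = 2² = 4)
p = 2 (p = 2*1 = 2)
y = 3*√37 (y = √(331 + 2) = √333 = 3*√37 ≈ 18.248)
y/(((-465 + 393)/(w - 388))) = (3*√37)/(((-465 + 393)/(4 - 388))) = (3*√37)/((-72/(-384))) = (3*√37)/((-72*(-1/384))) = (3*√37)/(3/16) = (3*√37)*(16/3) = 16*√37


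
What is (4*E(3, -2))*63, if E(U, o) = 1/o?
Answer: -126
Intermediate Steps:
(4*E(3, -2))*63 = (4/(-2))*63 = (4*(-½))*63 = -2*63 = -126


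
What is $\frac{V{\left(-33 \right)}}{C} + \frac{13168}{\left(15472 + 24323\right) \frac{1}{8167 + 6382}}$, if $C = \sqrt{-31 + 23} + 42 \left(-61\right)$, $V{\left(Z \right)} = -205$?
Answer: $\frac{628765876778807}{130604245170} + \frac{205 i \sqrt{2}}{3281926} \approx 4814.3 + 8.8337 \cdot 10^{-5} i$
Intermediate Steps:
$C = -2562 + 2 i \sqrt{2}$ ($C = \sqrt{-8} - 2562 = 2 i \sqrt{2} - 2562 = -2562 + 2 i \sqrt{2} \approx -2562.0 + 2.8284 i$)
$\frac{V{\left(-33 \right)}}{C} + \frac{13168}{\left(15472 + 24323\right) \frac{1}{8167 + 6382}} = - \frac{205}{-2562 + 2 i \sqrt{2}} + \frac{13168}{\left(15472 + 24323\right) \frac{1}{8167 + 6382}} = - \frac{205}{-2562 + 2 i \sqrt{2}} + \frac{13168}{39795 \cdot \frac{1}{14549}} = - \frac{205}{-2562 + 2 i \sqrt{2}} + \frac{13168}{\frac{39795}{14549}} = - \frac{205}{-2562 + 2 i \sqrt{2}} + 13168 \cdot \frac{14549}{39795} = - \frac{205}{-2562 + 2 i \sqrt{2}} + \frac{191581232}{39795} = \frac{191581232}{39795} - \frac{205}{-2562 + 2 i \sqrt{2}}$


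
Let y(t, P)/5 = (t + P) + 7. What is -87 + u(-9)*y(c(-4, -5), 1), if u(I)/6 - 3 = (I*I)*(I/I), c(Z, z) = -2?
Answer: 15033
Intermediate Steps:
u(I) = 18 + 6*I² (u(I) = 18 + 6*((I*I)*(I/I)) = 18 + 6*(I²*1) = 18 + 6*I²)
y(t, P) = 35 + 5*P + 5*t (y(t, P) = 5*((t + P) + 7) = 5*((P + t) + 7) = 5*(7 + P + t) = 35 + 5*P + 5*t)
-87 + u(-9)*y(c(-4, -5), 1) = -87 + (18 + 6*(-9)²)*(35 + 5*1 + 5*(-2)) = -87 + (18 + 6*81)*(35 + 5 - 10) = -87 + (18 + 486)*30 = -87 + 504*30 = -87 + 15120 = 15033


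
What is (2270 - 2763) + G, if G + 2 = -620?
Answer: -1115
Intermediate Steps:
G = -622 (G = -2 - 620 = -622)
(2270 - 2763) + G = (2270 - 2763) - 622 = -493 - 622 = -1115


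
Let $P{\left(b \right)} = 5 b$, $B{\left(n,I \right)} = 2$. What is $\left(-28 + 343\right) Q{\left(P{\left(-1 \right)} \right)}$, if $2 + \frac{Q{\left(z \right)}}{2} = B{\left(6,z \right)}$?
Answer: $0$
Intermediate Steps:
$Q{\left(z \right)} = 0$ ($Q{\left(z \right)} = -4 + 2 \cdot 2 = -4 + 4 = 0$)
$\left(-28 + 343\right) Q{\left(P{\left(-1 \right)} \right)} = \left(-28 + 343\right) 0 = 315 \cdot 0 = 0$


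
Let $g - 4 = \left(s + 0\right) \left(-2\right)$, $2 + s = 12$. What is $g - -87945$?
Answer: $87929$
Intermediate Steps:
$s = 10$ ($s = -2 + 12 = 10$)
$g = -16$ ($g = 4 + \left(10 + 0\right) \left(-2\right) = 4 + 10 \left(-2\right) = 4 - 20 = -16$)
$g - -87945 = -16 - -87945 = -16 + 87945 = 87929$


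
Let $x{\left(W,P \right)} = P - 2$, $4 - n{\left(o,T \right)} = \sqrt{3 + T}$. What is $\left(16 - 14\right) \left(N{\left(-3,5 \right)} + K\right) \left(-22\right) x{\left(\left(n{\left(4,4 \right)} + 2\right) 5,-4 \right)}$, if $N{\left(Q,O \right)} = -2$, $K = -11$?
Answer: $-3432$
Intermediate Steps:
$n{\left(o,T \right)} = 4 - \sqrt{3 + T}$
$x{\left(W,P \right)} = -2 + P$
$\left(16 - 14\right) \left(N{\left(-3,5 \right)} + K\right) \left(-22\right) x{\left(\left(n{\left(4,4 \right)} + 2\right) 5,-4 \right)} = \left(16 - 14\right) \left(-2 - 11\right) \left(-22\right) \left(-2 - 4\right) = 2 \left(-13\right) \left(-22\right) \left(-6\right) = \left(-26\right) \left(-22\right) \left(-6\right) = 572 \left(-6\right) = -3432$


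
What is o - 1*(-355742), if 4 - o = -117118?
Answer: 472864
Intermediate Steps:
o = 117122 (o = 4 - 1*(-117118) = 4 + 117118 = 117122)
o - 1*(-355742) = 117122 - 1*(-355742) = 117122 + 355742 = 472864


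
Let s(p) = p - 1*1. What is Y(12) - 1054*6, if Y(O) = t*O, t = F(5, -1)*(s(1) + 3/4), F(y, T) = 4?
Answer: -6288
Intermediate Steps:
s(p) = -1 + p (s(p) = p - 1 = -1 + p)
t = 3 (t = 4*((-1 + 1) + 3/4) = 4*(0 + 3*(¼)) = 4*(0 + ¾) = 4*(¾) = 3)
Y(O) = 3*O
Y(12) - 1054*6 = 3*12 - 1054*6 = 36 - 62*102 = 36 - 6324 = -6288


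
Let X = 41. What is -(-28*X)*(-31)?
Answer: -35588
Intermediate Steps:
-(-28*X)*(-31) = -(-28*41)*(-31) = -(-1148)*(-31) = -1*35588 = -35588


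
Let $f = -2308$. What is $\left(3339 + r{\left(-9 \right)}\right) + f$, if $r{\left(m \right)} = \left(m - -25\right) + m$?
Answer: $1038$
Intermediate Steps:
$r{\left(m \right)} = 25 + 2 m$ ($r{\left(m \right)} = \left(m + 25\right) + m = \left(25 + m\right) + m = 25 + 2 m$)
$\left(3339 + r{\left(-9 \right)}\right) + f = \left(3339 + \left(25 + 2 \left(-9\right)\right)\right) - 2308 = \left(3339 + \left(25 - 18\right)\right) - 2308 = \left(3339 + 7\right) - 2308 = 3346 - 2308 = 1038$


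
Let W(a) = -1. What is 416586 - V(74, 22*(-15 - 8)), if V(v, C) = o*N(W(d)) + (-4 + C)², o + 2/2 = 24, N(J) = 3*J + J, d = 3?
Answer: 156578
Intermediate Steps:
N(J) = 4*J
o = 23 (o = -1 + 24 = 23)
V(v, C) = -92 + (-4 + C)² (V(v, C) = 23*(4*(-1)) + (-4 + C)² = 23*(-4) + (-4 + C)² = -92 + (-4 + C)²)
416586 - V(74, 22*(-15 - 8)) = 416586 - (-92 + (-4 + 22*(-15 - 8))²) = 416586 - (-92 + (-4 + 22*(-23))²) = 416586 - (-92 + (-4 - 506)²) = 416586 - (-92 + (-510)²) = 416586 - (-92 + 260100) = 416586 - 1*260008 = 416586 - 260008 = 156578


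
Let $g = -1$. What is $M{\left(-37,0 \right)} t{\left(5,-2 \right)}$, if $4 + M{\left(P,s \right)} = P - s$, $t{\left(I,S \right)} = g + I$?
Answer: $-164$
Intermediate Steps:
$t{\left(I,S \right)} = -1 + I$
$M{\left(P,s \right)} = -4 + P - s$ ($M{\left(P,s \right)} = -4 + \left(P - s\right) = -4 + P - s$)
$M{\left(-37,0 \right)} t{\left(5,-2 \right)} = \left(-4 - 37 - 0\right) \left(-1 + 5\right) = \left(-4 - 37 + 0\right) 4 = \left(-41\right) 4 = -164$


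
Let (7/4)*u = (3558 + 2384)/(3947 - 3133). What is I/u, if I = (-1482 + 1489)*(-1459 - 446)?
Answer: -37991415/11884 ≈ -3196.9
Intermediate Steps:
I = -13335 (I = 7*(-1905) = -13335)
u = 11884/2849 (u = 4*((3558 + 2384)/(3947 - 3133))/7 = 4*(5942/814)/7 = 4*(5942*(1/814))/7 = (4/7)*(2971/407) = 11884/2849 ≈ 4.1713)
I/u = -13335/11884/2849 = -13335*2849/11884 = -37991415/11884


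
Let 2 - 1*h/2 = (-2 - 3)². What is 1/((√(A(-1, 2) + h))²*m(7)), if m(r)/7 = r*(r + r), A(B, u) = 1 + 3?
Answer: -1/28812 ≈ -3.4708e-5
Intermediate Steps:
A(B, u) = 4
h = -46 (h = 4 - 2*(-2 - 3)² = 4 - 2*(-5)² = 4 - 2*25 = 4 - 50 = -46)
m(r) = 14*r² (m(r) = 7*(r*(r + r)) = 7*(r*(2*r)) = 7*(2*r²) = 14*r²)
1/((√(A(-1, 2) + h))²*m(7)) = 1/((√(4 - 46))²*(14*7²)) = 1/((√(-42))²*(14*49)) = 1/((I*√42)²*686) = 1/(-42*686) = 1/(-28812) = -1/28812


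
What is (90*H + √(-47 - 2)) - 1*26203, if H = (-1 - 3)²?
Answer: -24763 + 7*I ≈ -24763.0 + 7.0*I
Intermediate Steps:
H = 16 (H = (-4)² = 16)
(90*H + √(-47 - 2)) - 1*26203 = (90*16 + √(-47 - 2)) - 1*26203 = (1440 + √(-49)) - 26203 = (1440 + 7*I) - 26203 = -24763 + 7*I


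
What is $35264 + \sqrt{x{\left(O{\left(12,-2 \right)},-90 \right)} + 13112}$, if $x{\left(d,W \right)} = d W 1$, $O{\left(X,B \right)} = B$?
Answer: $35264 + 2 \sqrt{3323} \approx 35379.0$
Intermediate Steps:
$x{\left(d,W \right)} = W d$ ($x{\left(d,W \right)} = W d 1 = W d$)
$35264 + \sqrt{x{\left(O{\left(12,-2 \right)},-90 \right)} + 13112} = 35264 + \sqrt{\left(-90\right) \left(-2\right) + 13112} = 35264 + \sqrt{180 + 13112} = 35264 + \sqrt{13292} = 35264 + 2 \sqrt{3323}$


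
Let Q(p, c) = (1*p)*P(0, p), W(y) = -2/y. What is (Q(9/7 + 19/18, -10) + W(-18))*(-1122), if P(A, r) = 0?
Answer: -374/3 ≈ -124.67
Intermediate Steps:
Q(p, c) = 0 (Q(p, c) = (1*p)*0 = p*0 = 0)
(Q(9/7 + 19/18, -10) + W(-18))*(-1122) = (0 - 2/(-18))*(-1122) = (0 - 2*(-1/18))*(-1122) = (0 + ⅑)*(-1122) = (⅑)*(-1122) = -374/3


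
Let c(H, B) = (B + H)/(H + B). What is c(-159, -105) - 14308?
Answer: -14307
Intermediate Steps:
c(H, B) = 1 (c(H, B) = (B + H)/(B + H) = 1)
c(-159, -105) - 14308 = 1 - 14308 = -14307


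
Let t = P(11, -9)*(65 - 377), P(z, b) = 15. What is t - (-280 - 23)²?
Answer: -96489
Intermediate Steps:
t = -4680 (t = 15*(65 - 377) = 15*(-312) = -4680)
t - (-280 - 23)² = -4680 - (-280 - 23)² = -4680 - 1*(-303)² = -4680 - 1*91809 = -4680 - 91809 = -96489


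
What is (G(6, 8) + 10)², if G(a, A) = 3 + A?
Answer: 441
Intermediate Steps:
(G(6, 8) + 10)² = ((3 + 8) + 10)² = (11 + 10)² = 21² = 441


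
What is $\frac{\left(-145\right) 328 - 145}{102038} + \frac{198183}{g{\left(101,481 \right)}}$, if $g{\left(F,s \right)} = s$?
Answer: $\frac{20199250849}{49080278} \approx 411.56$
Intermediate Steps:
$\frac{\left(-145\right) 328 - 145}{102038} + \frac{198183}{g{\left(101,481 \right)}} = \frac{\left(-145\right) 328 - 145}{102038} + \frac{198183}{481} = \left(-47560 - 145\right) \frac{1}{102038} + 198183 \cdot \frac{1}{481} = \left(-47705\right) \frac{1}{102038} + \frac{198183}{481} = - \frac{47705}{102038} + \frac{198183}{481} = \frac{20199250849}{49080278}$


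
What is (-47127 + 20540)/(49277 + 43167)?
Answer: -2417/8404 ≈ -0.28760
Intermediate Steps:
(-47127 + 20540)/(49277 + 43167) = -26587/92444 = -26587*1/92444 = -2417/8404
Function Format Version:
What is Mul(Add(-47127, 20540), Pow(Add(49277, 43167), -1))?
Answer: Rational(-2417, 8404) ≈ -0.28760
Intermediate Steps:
Mul(Add(-47127, 20540), Pow(Add(49277, 43167), -1)) = Mul(-26587, Pow(92444, -1)) = Mul(-26587, Rational(1, 92444)) = Rational(-2417, 8404)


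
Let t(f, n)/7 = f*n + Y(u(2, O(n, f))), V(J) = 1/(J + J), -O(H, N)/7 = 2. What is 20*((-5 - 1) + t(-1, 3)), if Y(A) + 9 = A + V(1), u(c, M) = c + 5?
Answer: -750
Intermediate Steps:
O(H, N) = -14 (O(H, N) = -7*2 = -14)
u(c, M) = 5 + c
V(J) = 1/(2*J)
Y(A) = -17/2 + A (Y(A) = -9 + (A + (½)/1) = -9 + (A + (½)*1) = -9 + (A + ½) = -9 + (½ + A) = -17/2 + A)
t(f, n) = -21/2 + 7*f*n (t(f, n) = 7*(f*n + (-17/2 + (5 + 2))) = 7*(f*n + (-17/2 + 7)) = 7*(f*n - 3/2) = 7*(-3/2 + f*n) = -21/2 + 7*f*n)
20*((-5 - 1) + t(-1, 3)) = 20*((-5 - 1) + (-21/2 + 7*(-1)*3)) = 20*(-6 + (-21/2 - 21)) = 20*(-6 - 63/2) = 20*(-75/2) = -750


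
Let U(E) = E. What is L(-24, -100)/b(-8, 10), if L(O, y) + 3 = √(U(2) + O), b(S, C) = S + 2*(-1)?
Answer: 3/10 - I*√22/10 ≈ 0.3 - 0.46904*I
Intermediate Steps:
b(S, C) = -2 + S (b(S, C) = S - 2 = -2 + S)
L(O, y) = -3 + √(2 + O)
L(-24, -100)/b(-8, 10) = (-3 + √(2 - 24))/(-2 - 8) = (-3 + √(-22))/(-10) = (-3 + I*√22)*(-⅒) = 3/10 - I*√22/10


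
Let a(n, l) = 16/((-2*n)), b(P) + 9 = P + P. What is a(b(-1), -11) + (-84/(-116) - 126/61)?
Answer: -11951/19459 ≈ -0.61416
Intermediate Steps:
b(P) = -9 + 2*P (b(P) = -9 + (P + P) = -9 + 2*P)
a(n, l) = -8/n (a(n, l) = 16*(-1/(2*n)) = -8/n)
a(b(-1), -11) + (-84/(-116) - 126/61) = -8/(-9 + 2*(-1)) + (-84/(-116) - 126/61) = -8/(-9 - 2) + (-84*(-1/116) - 126*1/61) = -8/(-11) + (21/29 - 126/61) = -8*(-1/11) - 2373/1769 = 8/11 - 2373/1769 = -11951/19459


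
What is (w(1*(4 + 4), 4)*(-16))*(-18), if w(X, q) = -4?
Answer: -1152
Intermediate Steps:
(w(1*(4 + 4), 4)*(-16))*(-18) = -4*(-16)*(-18) = 64*(-18) = -1152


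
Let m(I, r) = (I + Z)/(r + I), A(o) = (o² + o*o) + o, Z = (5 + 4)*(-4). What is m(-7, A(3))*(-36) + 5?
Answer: 809/7 ≈ 115.57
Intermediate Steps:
Z = -36 (Z = 9*(-4) = -36)
A(o) = o + 2*o² (A(o) = (o² + o²) + o = 2*o² + o = o + 2*o²)
m(I, r) = (-36 + I)/(I + r) (m(I, r) = (I - 36)/(r + I) = (-36 + I)/(I + r))
m(-7, A(3))*(-36) + 5 = ((-36 - 7)/(-7 + 3*(1 + 2*3)))*(-36) + 5 = (-43/(-7 + 3*(1 + 6)))*(-36) + 5 = (-43/(-7 + 3*7))*(-36) + 5 = (-43/(-7 + 21))*(-36) + 5 = (-43/14)*(-36) + 5 = ((1/14)*(-43))*(-36) + 5 = -43/14*(-36) + 5 = 774/7 + 5 = 809/7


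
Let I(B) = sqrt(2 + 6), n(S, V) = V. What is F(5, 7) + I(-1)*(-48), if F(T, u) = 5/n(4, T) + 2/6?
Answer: 4/3 - 96*sqrt(2) ≈ -134.43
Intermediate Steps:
I(B) = 2*sqrt(2) (I(B) = sqrt(8) = 2*sqrt(2))
F(T, u) = 1/3 + 5/T (F(T, u) = 5/T + 2/6 = 5/T + 2*(1/6) = 5/T + 1/3 = 1/3 + 5/T)
F(5, 7) + I(-1)*(-48) = (1/3)*(15 + 5)/5 + (2*sqrt(2))*(-48) = (1/3)*(1/5)*20 - 96*sqrt(2) = 4/3 - 96*sqrt(2)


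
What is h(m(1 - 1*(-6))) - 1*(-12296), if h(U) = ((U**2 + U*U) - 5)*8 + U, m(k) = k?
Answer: 13047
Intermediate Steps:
h(U) = -40 + U + 16*U**2 (h(U) = ((U**2 + U**2) - 5)*8 + U = (2*U**2 - 5)*8 + U = (-5 + 2*U**2)*8 + U = (-40 + 16*U**2) + U = -40 + U + 16*U**2)
h(m(1 - 1*(-6))) - 1*(-12296) = (-40 + (1 - 1*(-6)) + 16*(1 - 1*(-6))**2) - 1*(-12296) = (-40 + (1 + 6) + 16*(1 + 6)**2) + 12296 = (-40 + 7 + 16*7**2) + 12296 = (-40 + 7 + 16*49) + 12296 = (-40 + 7 + 784) + 12296 = 751 + 12296 = 13047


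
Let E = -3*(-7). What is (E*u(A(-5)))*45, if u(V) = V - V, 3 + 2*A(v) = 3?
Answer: 0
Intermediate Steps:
A(v) = 0 (A(v) = -3/2 + (½)*3 = -3/2 + 3/2 = 0)
E = 21
u(V) = 0
(E*u(A(-5)))*45 = (21*0)*45 = 0*45 = 0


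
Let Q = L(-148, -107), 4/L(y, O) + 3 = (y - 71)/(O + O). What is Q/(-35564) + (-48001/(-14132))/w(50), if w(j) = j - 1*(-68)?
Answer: 180883486157/6271574905368 ≈ 0.028842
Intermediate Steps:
L(y, O) = 4/(-3 + (-71 + y)/(2*O)) (L(y, O) = 4/(-3 + (y - 71)/(O + O)) = 4/(-3 + (-71 + y)/((2*O))) = 4/(-3 + (-71 + y)*(1/(2*O))) = 4/(-3 + (-71 + y)/(2*O)))
Q = -856/423 (Q = 8*(-107)/(-71 - 148 - 6*(-107)) = 8*(-107)/(-71 - 148 + 642) = 8*(-107)/423 = 8*(-107)*(1/423) = -856/423 ≈ -2.0236)
w(j) = 68 + j (w(j) = j + 68 = 68 + j)
Q/(-35564) + (-48001/(-14132))/w(50) = -856/423/(-35564) + (-48001/(-14132))/(68 + 50) = -856/423*(-1/35564) - 48001*(-1/14132)/118 = 214/3760893 + (48001/14132)*(1/118) = 214/3760893 + 48001/1667576 = 180883486157/6271574905368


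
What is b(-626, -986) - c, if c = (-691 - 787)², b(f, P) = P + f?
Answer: -2186096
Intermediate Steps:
c = 2184484 (c = (-1478)² = 2184484)
b(-626, -986) - c = (-986 - 626) - 1*2184484 = -1612 - 2184484 = -2186096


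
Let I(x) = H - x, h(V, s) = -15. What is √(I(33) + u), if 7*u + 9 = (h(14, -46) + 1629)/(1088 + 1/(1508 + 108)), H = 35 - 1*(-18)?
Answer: √58506565313861/1758209 ≈ 4.3504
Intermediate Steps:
H = 53 (H = 35 + 18 = 53)
I(x) = 53 - x
u = -1887951/1758209 (u = -9/7 + ((-15 + 1629)/(1088 + 1/(1508 + 108)))/7 = -9/7 + (1614/(1088 + 1/1616))/7 = -9/7 + (1614/(1758209/1616))/7 = -9/7 + (1614*(1616/1758209))/7 = -9/7 + (⅐)*(2608224/1758209) = -9/7 + 2608224/12307463 = -1887951/1758209 ≈ -1.0738)
√(I(33) + u) = √((53 - 1*33) - 1887951/1758209) = √((53 - 33) - 1887951/1758209) = √(20 - 1887951/1758209) = √(33276229/1758209) = √58506565313861/1758209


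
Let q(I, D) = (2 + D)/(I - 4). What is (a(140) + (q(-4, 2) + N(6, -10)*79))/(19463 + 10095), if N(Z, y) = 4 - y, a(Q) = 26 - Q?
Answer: 1983/59116 ≈ 0.033544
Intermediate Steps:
q(I, D) = (2 + D)/(-4 + I)
(a(140) + (q(-4, 2) + N(6, -10)*79))/(19463 + 10095) = ((26 - 1*140) + ((2 + 2)/(-4 - 4) + (4 - 1*(-10))*79))/(19463 + 10095) = ((26 - 140) + (4/(-8) + (4 + 10)*79))/29558 = (-114 + (-1/8*4 + 14*79))*(1/29558) = (-114 + (-1/2 + 1106))*(1/29558) = (-114 + 2211/2)*(1/29558) = (1983/2)*(1/29558) = 1983/59116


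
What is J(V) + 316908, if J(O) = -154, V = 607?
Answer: 316754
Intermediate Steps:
J(V) + 316908 = -154 + 316908 = 316754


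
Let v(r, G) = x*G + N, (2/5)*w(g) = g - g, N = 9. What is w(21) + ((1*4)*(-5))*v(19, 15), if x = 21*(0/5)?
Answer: -180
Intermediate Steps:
w(g) = 0 (w(g) = 5*(g - g)/2 = (5/2)*0 = 0)
x = 0 (x = 21*(0*(⅕)) = 21*0 = 0)
v(r, G) = 9 (v(r, G) = 0*G + 9 = 0 + 9 = 9)
w(21) + ((1*4)*(-5))*v(19, 15) = 0 + ((1*4)*(-5))*9 = 0 + (4*(-5))*9 = 0 - 20*9 = 0 - 180 = -180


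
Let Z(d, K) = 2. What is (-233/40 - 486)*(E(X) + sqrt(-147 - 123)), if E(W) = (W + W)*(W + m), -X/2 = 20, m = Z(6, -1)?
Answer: -1495148 - 59019*I*sqrt(30)/40 ≈ -1.4951e+6 - 8081.5*I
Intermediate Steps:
m = 2
X = -40 (X = -2*20 = -40)
E(W) = 2*W*(2 + W) (E(W) = (W + W)*(W + 2) = (2*W)*(2 + W) = 2*W*(2 + W))
(-233/40 - 486)*(E(X) + sqrt(-147 - 123)) = (-233/40 - 486)*(2*(-40)*(2 - 40) + sqrt(-147 - 123)) = (-233*1/40 - 486)*(2*(-40)*(-38) + sqrt(-270)) = (-233/40 - 486)*(3040 + 3*I*sqrt(30)) = -19673*(3040 + 3*I*sqrt(30))/40 = -1495148 - 59019*I*sqrt(30)/40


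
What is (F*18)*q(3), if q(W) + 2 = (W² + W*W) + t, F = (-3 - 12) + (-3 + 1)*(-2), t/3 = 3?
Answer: -4950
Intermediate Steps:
t = 9 (t = 3*3 = 9)
F = -11 (F = -15 - 2*(-2) = -15 + 4 = -11)
q(W) = 7 + 2*W² (q(W) = -2 + ((W² + W*W) + 9) = -2 + ((W² + W²) + 9) = -2 + (2*W² + 9) = -2 + (9 + 2*W²) = 7 + 2*W²)
(F*18)*q(3) = (-11*18)*(7 + 2*3²) = -198*(7 + 2*9) = -198*(7 + 18) = -198*25 = -4950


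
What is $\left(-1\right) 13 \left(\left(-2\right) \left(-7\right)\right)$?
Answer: $-182$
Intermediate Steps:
$\left(-1\right) 13 \left(\left(-2\right) \left(-7\right)\right) = \left(-13\right) 14 = -182$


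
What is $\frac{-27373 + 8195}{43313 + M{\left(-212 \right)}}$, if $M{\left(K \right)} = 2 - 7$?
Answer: $- \frac{9589}{21654} \approx -0.44283$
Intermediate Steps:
$M{\left(K \right)} = -5$ ($M{\left(K \right)} = 2 - 7 = -5$)
$\frac{-27373 + 8195}{43313 + M{\left(-212 \right)}} = \frac{-27373 + 8195}{43313 - 5} = - \frac{19178}{43308} = \left(-19178\right) \frac{1}{43308} = - \frac{9589}{21654}$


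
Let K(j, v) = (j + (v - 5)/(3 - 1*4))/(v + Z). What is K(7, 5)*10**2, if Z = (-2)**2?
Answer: 700/9 ≈ 77.778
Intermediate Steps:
Z = 4
K(j, v) = (5 + j - v)/(4 + v) (K(j, v) = (j + (v - 5)/(3 - 1*4))/(v + 4) = (j + (-5 + v)/(3 - 4))/(4 + v) = (j + (-5 + v)/(-1))/(4 + v) = (j + (-5 + v)*(-1))/(4 + v) = (j + (5 - v))/(4 + v) = (5 + j - v)/(4 + v))
K(7, 5)*10**2 = ((5 + 7 - 1*5)/(4 + 5))*10**2 = ((5 + 7 - 5)/9)*100 = ((1/9)*7)*100 = (7/9)*100 = 700/9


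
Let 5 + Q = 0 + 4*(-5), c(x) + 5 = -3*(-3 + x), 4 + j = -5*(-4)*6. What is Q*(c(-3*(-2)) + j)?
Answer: -2550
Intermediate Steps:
j = 116 (j = -4 - 5*(-4)*6 = -4 + 20*6 = -4 + 120 = 116)
c(x) = 4 - 3*x (c(x) = -5 - 3*(-3 + x) = -5 + (9 - 3*x) = 4 - 3*x)
Q = -25 (Q = -5 + (0 + 4*(-5)) = -5 + (0 - 20) = -5 - 20 = -25)
Q*(c(-3*(-2)) + j) = -25*((4 - (-9)*(-2)) + 116) = -25*((4 - 3*6) + 116) = -25*((4 - 18) + 116) = -25*(-14 + 116) = -25*102 = -2550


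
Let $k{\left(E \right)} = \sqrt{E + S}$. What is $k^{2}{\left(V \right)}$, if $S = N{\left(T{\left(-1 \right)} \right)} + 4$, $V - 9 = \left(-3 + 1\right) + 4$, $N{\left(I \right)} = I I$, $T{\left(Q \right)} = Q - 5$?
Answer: $51$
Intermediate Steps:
$T{\left(Q \right)} = -5 + Q$
$N{\left(I \right)} = I^{2}$
$V = 11$ ($V = 9 + \left(\left(-3 + 1\right) + 4\right) = 9 + \left(-2 + 4\right) = 9 + 2 = 11$)
$S = 40$ ($S = \left(-5 - 1\right)^{2} + 4 = \left(-6\right)^{2} + 4 = 36 + 4 = 40$)
$k{\left(E \right)} = \sqrt{40 + E}$ ($k{\left(E \right)} = \sqrt{E + 40} = \sqrt{40 + E}$)
$k^{2}{\left(V \right)} = \left(\sqrt{40 + 11}\right)^{2} = \left(\sqrt{51}\right)^{2} = 51$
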